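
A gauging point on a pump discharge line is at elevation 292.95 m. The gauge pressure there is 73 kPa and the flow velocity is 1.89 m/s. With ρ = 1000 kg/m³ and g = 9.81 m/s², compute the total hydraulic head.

Pressure head ψ = P/(ρg) = 73×1000 / (1000 × 9.81) = 7.44 m.
Velocity head = v²/(2g) = 1.89² / (2 × 9.81) = 0.182 m.
h = z + ψ + v²/(2g) = 292.95 + 7.44 + 0.182 = 300.57 m.

h ≈ 300.57 m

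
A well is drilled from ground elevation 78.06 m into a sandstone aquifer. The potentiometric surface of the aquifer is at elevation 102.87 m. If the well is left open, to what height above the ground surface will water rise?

≈ 24.81 m above ground

Water rises to the potentiometric surface, so the rise above ground = 102.87 − 78.06 = 24.81 m.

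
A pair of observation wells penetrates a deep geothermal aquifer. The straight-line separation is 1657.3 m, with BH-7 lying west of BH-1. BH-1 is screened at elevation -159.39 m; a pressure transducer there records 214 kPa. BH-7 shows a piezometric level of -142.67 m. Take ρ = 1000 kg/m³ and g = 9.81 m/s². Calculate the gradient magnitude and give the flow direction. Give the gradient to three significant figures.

Pressure head at BH-1: ψ = P/(ρg) = 214×1000 / (1000 × 9.81) = 21.81 m.
Total head at BH-1: h = z + ψ = -159.39 + 21.81 = -137.58 m.
Total head at BH-7: h = -142.67 m (water level in the piezometer is the total head).
Head difference: h(BH-1) − h(BH-7) = -137.58 − (-142.67) = 5.09 m.
Hydraulic gradient: i = |Δh| / L = 5.09 / 1657.3 = 0.00307.
Flow is from higher to lower head: from BH-1 toward BH-7, i.e. toward the west.

i ≈ 0.00307; groundwater flows toward the west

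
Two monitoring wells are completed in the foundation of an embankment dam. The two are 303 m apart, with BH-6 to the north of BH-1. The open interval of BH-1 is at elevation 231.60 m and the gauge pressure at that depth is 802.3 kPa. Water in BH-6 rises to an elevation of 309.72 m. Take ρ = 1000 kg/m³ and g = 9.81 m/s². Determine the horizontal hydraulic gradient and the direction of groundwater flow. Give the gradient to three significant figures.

i ≈ 0.0121; groundwater flows toward the north

Pressure head at BH-1: ψ = P/(ρg) = 802.3×1000 / (1000 × 9.81) = 81.78 m.
Total head at BH-1: h = z + ψ = 231.60 + 81.78 = 313.38 m.
Total head at BH-6: h = 309.72 m (water level in the piezometer is the total head).
Head difference: h(BH-1) − h(BH-6) = 313.38 − 309.72 = 3.66 m.
Hydraulic gradient: i = |Δh| / L = 3.66 / 303 = 0.0121.
Flow is from higher to lower head: from BH-1 toward BH-6, i.e. toward the north.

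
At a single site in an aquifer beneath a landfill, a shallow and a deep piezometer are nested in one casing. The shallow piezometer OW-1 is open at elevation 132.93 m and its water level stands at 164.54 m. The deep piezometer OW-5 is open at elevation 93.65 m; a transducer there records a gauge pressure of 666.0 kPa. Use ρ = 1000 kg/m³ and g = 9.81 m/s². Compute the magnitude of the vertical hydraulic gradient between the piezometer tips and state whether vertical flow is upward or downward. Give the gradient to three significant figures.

Total head at OW-1: h = 164.54 m (water level in the standpipe).
Pressure head at OW-5: ψ = P/(ρg) = 666.0×1000 / (1000 × 9.81) = 67.89 m.
Total head at OW-5: h = z + ψ = 93.65 + 67.89 = 161.54 m.
Δh = h(OW-1) − h(OW-5) = 164.54 − 161.54 = 3.00 m.
Vertical separation Δz = 132.93 − 93.65 = 39.28 m.
|i_v| = |Δh| / Δz = 3.00 / 39.28 = 0.0764.
Head is higher in the shallow piezometer, so vertical flow is downward (recharge condition).

|i_v| ≈ 0.0764; vertical flow is downward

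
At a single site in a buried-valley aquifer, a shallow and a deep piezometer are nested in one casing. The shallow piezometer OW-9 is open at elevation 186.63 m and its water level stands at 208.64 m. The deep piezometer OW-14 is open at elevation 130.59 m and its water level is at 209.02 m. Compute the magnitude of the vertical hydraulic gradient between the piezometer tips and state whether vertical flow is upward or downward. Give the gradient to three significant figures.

Total head at OW-9: h = 208.64 m (water level in the standpipe).
Total head at OW-14: h = 209.02 m.
Δh = h(OW-9) − h(OW-14) = 208.64 − 209.02 = -0.38 m.
Vertical separation Δz = 186.63 − 130.59 = 56.04 m.
|i_v| = |Δh| / Δz = 0.38 / 56.04 = 0.00678.
Head is higher in the deep piezometer, so vertical flow is upward (discharge condition).

|i_v| ≈ 0.00678; vertical flow is upward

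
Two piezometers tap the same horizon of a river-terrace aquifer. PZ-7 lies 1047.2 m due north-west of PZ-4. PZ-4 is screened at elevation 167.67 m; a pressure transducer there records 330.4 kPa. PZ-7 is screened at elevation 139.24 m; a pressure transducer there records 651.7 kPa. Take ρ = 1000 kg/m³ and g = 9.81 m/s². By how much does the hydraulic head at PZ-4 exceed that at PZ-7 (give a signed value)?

Δh ≈ -4.32 m

Pressure head at PZ-4: ψ = P/(ρg) = 330.4×1000 / (1000 × 9.81) = 33.68 m.
Total head at PZ-4: h = z + ψ = 167.67 + 33.68 = 201.35 m.
Pressure head at PZ-7: ψ = P/(ρg) = 651.7×1000 / (1000 × 9.81) = 66.43 m.
Total head at PZ-7: h = z + ψ = 139.24 + 66.43 = 205.67 m.
Head difference: h(PZ-4) − h(PZ-7) = 201.35 − 205.67 = -4.32 m.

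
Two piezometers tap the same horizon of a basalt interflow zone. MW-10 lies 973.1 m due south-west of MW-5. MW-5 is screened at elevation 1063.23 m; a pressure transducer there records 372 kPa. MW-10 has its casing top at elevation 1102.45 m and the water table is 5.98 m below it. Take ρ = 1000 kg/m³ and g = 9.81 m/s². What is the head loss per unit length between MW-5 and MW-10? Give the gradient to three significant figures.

i ≈ 0.00481 m/m

Pressure head at MW-5: ψ = P/(ρg) = 372×1000 / (1000 × 9.81) = 37.92 m.
Total head at MW-5: h = z + ψ = 1063.23 + 37.92 = 1101.15 m.
Total head at MW-10: h = 1102.45 − 5.98 = 1096.47 m.
Head difference: h(MW-5) − h(MW-10) = 1101.15 − 1096.47 = 4.68 m.
Hydraulic gradient: i = |Δh| / L = 4.68 / 973.1 = 0.00481.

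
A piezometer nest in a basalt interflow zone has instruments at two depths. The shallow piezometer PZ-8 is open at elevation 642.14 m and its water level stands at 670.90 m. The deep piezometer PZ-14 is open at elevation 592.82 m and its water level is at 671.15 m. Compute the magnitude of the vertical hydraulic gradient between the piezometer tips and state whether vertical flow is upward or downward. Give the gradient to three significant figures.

|i_v| ≈ 0.00507; vertical flow is upward

Total head at PZ-8: h = 670.90 m (water level in the standpipe).
Total head at PZ-14: h = 671.15 m.
Δh = h(PZ-8) − h(PZ-14) = 670.90 − 671.15 = -0.25 m.
Vertical separation Δz = 642.14 − 592.82 = 49.32 m.
|i_v| = |Δh| / Δz = 0.25 / 49.32 = 0.00507.
Head is higher in the deep piezometer, so vertical flow is upward (discharge condition).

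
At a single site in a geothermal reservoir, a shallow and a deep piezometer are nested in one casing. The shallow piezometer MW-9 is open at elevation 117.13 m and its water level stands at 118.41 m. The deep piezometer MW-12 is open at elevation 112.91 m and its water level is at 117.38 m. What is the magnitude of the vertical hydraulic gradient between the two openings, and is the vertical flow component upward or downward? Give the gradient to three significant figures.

|i_v| ≈ 0.244; vertical flow is downward

Total head at MW-9: h = 118.41 m (water level in the standpipe).
Total head at MW-12: h = 117.38 m.
Δh = h(MW-9) − h(MW-12) = 118.41 − 117.38 = 1.03 m.
Vertical separation Δz = 117.13 − 112.91 = 4.22 m.
|i_v| = |Δh| / Δz = 1.03 / 4.22 = 0.244.
Head is higher in the shallow piezometer, so vertical flow is downward (recharge condition).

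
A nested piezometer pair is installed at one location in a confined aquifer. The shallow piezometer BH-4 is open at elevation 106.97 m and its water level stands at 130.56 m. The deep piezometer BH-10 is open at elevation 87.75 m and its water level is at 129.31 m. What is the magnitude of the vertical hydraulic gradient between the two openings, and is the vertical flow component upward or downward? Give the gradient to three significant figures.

|i_v| ≈ 0.0650; vertical flow is downward

Total head at BH-4: h = 130.56 m (water level in the standpipe).
Total head at BH-10: h = 129.31 m.
Δh = h(BH-4) − h(BH-10) = 130.56 − 129.31 = 1.25 m.
Vertical separation Δz = 106.97 − 87.75 = 19.22 m.
|i_v| = |Δh| / Δz = 1.25 / 19.22 = 0.0650.
Head is higher in the shallow piezometer, so vertical flow is downward (recharge condition).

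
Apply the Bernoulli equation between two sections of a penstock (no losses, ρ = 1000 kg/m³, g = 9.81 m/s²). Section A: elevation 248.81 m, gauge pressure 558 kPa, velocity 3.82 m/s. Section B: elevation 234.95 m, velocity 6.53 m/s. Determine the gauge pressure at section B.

Pressure head at A: ψ₁ = P₁/(ρg) = 558×1000 / (1000 × 9.81) = 56.88 m.
Velocity heads: v₁²/2g = 3.82²/19.62 = 0.744 m; v₂²/2g = 6.53²/19.62 = 2.173 m.
Total head H = z₁ + ψ₁ + v₁²/2g = 248.81 + 56.88 + 0.744 = 306.43 m.
ψ₂ = H − z₂ − v₂²/2g = 306.43 − 234.95 − 2.173 = 69.31 m.
P₂ = ρgψ₂ = 1000 × 9.81 × 69.31 ≈ 680 kPa.

P₂ ≈ 680 kPa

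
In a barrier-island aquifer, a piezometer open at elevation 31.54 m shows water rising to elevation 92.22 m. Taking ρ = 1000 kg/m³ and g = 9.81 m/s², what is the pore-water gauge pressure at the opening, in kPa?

Pressure head ψ = h − z = 92.22 − 31.54 = 60.68 m.
P = ρgψ = 1000 × 9.81 × 60.68 = 595271 Pa ≈ 595 kPa.

P ≈ 595 kPa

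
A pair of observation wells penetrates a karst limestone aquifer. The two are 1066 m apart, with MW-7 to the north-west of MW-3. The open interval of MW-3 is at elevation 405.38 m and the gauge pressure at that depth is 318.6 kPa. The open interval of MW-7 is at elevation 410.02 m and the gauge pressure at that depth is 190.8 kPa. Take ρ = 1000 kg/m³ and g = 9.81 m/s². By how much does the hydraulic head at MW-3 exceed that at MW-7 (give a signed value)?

Pressure head at MW-3: ψ = P/(ρg) = 318.6×1000 / (1000 × 9.81) = 32.48 m.
Total head at MW-3: h = z + ψ = 405.38 + 32.48 = 437.86 m.
Pressure head at MW-7: ψ = P/(ρg) = 190.8×1000 / (1000 × 9.81) = 19.45 m.
Total head at MW-7: h = z + ψ = 410.02 + 19.45 = 429.47 m.
Head difference: h(MW-3) − h(MW-7) = 437.86 − 429.47 = 8.39 m.

Δh ≈ 8.39 m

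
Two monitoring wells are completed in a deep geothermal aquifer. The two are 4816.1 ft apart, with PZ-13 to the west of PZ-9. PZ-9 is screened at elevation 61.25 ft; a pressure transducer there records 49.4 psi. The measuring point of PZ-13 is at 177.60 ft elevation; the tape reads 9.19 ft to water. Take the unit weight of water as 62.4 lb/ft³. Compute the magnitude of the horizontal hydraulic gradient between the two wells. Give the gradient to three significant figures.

Pressure head at PZ-9: ψ = 144·P/γ = 144 × 49.4 / 62.4 = 114.00 ft.
Total head at PZ-9: h = z + ψ = 61.25 + 114.00 = 175.25 ft.
Total head at PZ-13: h = 177.60 − 9.19 = 168.41 ft.
Head difference: h(PZ-9) − h(PZ-13) = 175.25 − 168.41 = 6.84 ft.
Hydraulic gradient: i = |Δh| / L = 6.84 / 4816.1 = 0.00142.

i ≈ 0.00142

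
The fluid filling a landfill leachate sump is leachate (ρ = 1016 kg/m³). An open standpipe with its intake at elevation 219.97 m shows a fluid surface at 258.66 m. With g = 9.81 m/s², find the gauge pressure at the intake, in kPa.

P ≈ 386 kPa

Pressure head ψ = h − z = 258.66 − 219.97 = 38.69 m.
P = ρgψ = 1016 × 9.81 × 38.69 = 385622 Pa ≈ 386 kPa.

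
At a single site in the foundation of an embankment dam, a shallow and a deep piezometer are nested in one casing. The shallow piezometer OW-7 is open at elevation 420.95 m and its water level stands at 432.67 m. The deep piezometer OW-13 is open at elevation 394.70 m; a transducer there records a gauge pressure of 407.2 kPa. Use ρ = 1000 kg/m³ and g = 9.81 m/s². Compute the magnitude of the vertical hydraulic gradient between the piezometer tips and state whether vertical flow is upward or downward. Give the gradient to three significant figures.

Total head at OW-7: h = 432.67 m (water level in the standpipe).
Pressure head at OW-13: ψ = P/(ρg) = 407.2×1000 / (1000 × 9.81) = 41.51 m.
Total head at OW-13: h = z + ψ = 394.70 + 41.51 = 436.21 m.
Δh = h(OW-7) − h(OW-13) = 432.67 − 436.21 = -3.54 m.
Vertical separation Δz = 420.95 − 394.70 = 26.25 m.
|i_v| = |Δh| / Δz = 3.54 / 26.25 = 0.135.
Head is higher in the deep piezometer, so vertical flow is upward (discharge condition).

|i_v| ≈ 0.135; vertical flow is upward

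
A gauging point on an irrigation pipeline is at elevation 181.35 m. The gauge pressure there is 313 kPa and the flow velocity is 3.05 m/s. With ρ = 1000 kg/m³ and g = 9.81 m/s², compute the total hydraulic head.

h ≈ 213.73 m

Pressure head ψ = P/(ρg) = 313×1000 / (1000 × 9.81) = 31.91 m.
Velocity head = v²/(2g) = 3.05² / (2 × 9.81) = 0.474 m.
h = z + ψ + v²/(2g) = 181.35 + 31.91 + 0.474 = 213.73 m.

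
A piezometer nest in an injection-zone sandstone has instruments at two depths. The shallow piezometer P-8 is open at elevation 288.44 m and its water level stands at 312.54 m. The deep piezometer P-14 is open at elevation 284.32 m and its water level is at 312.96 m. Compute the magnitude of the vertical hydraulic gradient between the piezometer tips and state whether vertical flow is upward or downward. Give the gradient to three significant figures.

|i_v| ≈ 0.102; vertical flow is upward

Total head at P-8: h = 312.54 m (water level in the standpipe).
Total head at P-14: h = 312.96 m.
Δh = h(P-8) − h(P-14) = 312.54 − 312.96 = -0.42 m.
Vertical separation Δz = 288.44 − 284.32 = 4.12 m.
|i_v| = |Δh| / Δz = 0.42 / 4.12 = 0.102.
Head is higher in the deep piezometer, so vertical flow is upward (discharge condition).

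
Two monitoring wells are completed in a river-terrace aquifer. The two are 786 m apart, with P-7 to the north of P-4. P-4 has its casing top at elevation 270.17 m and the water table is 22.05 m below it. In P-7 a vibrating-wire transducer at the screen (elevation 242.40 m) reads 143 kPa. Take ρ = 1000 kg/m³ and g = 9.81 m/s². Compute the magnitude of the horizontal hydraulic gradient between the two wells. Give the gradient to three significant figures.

i ≈ 0.0113

Total head at P-4: h = 270.17 − 22.05 = 248.12 m.
Pressure head at P-7: ψ = P/(ρg) = 143×1000 / (1000 × 9.81) = 14.58 m.
Total head at P-7: h = z + ψ = 242.40 + 14.58 = 256.98 m.
Head difference: h(P-4) − h(P-7) = 248.12 − 256.98 = -8.86 m.
Hydraulic gradient: i = |Δh| / L = 8.86 / 786 = 0.0113.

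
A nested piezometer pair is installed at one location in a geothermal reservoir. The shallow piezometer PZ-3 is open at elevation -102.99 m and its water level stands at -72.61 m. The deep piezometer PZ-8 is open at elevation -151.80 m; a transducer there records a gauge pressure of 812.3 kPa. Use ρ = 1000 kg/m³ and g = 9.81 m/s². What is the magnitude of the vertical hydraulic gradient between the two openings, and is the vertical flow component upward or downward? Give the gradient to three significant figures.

Total head at PZ-3: h = -72.61 m (water level in the standpipe).
Pressure head at PZ-8: ψ = P/(ρg) = 812.3×1000 / (1000 × 9.81) = 82.80 m.
Total head at PZ-8: h = z + ψ = -151.80 + 82.80 = -69.00 m.
Δh = h(PZ-3) − h(PZ-8) = -72.61 − (-69.00) = -3.61 m.
Vertical separation Δz = -102.99 − (-151.80) = 48.81 m.
|i_v| = |Δh| / Δz = 3.61 / 48.81 = 0.0740.
Head is higher in the deep piezometer, so vertical flow is upward (discharge condition).

|i_v| ≈ 0.0740; vertical flow is upward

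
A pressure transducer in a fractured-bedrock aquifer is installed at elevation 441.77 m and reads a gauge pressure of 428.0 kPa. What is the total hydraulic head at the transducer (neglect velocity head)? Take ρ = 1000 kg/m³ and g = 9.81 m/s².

h ≈ 485.40 m

ψ = P/(ρg) = 428.0×1000 / (1000 × 9.81) = 43.63 m.
h = z + ψ = 441.77 + 43.63 = 485.40 m.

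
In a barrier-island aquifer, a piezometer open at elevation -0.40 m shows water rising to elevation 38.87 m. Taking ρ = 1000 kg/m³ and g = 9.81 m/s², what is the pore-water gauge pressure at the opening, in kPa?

Pressure head ψ = h − z = 38.87 − (-0.40) = 39.27 m.
P = ρgψ = 1000 × 9.81 × 39.27 = 385239 Pa ≈ 385 kPa.

P ≈ 385 kPa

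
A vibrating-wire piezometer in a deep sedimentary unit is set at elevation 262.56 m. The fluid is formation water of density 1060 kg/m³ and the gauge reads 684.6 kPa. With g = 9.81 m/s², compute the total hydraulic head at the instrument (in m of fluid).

ψ = P/(ρg) = 684.6×1000 / (1060 × 9.81) = 65.84 m.
h = z + ψ = 262.56 + 65.84 = 328.40 m.

h ≈ 328.40 m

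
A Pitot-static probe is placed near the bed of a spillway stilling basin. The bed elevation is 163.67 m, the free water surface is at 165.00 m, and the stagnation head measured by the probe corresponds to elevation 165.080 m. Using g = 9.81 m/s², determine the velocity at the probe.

Near the bed, under hydrostatic conditions, the piezometric head (z + ψ) equals the free-surface elevation, 165.00 m.
Velocity head = total − piezometric = 165.080 − 165.00 = 0.080 m.
v = √(2g·h_v) = √(2 × 9.81 × 0.080) = 1.25 m/s.

v ≈ 1.25 m/s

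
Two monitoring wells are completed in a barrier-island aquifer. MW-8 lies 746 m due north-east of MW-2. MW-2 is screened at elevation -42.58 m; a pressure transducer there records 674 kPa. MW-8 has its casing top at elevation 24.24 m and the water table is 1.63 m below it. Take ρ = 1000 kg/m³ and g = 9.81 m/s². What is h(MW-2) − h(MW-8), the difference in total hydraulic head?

Δh ≈ 3.52 m

Pressure head at MW-2: ψ = P/(ρg) = 674×1000 / (1000 × 9.81) = 68.71 m.
Total head at MW-2: h = z + ψ = -42.58 + 68.71 = 26.13 m.
Total head at MW-8: h = 24.24 − 1.63 = 22.61 m.
Head difference: h(MW-2) − h(MW-8) = 26.13 − 22.61 = 3.52 m.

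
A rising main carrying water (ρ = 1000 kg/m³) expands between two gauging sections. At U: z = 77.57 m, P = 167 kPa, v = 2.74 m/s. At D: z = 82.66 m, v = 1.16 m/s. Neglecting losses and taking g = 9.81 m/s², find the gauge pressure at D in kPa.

Pressure head at U: ψ₁ = P₁/(ρg) = 167×1000 / (1000 × 9.81) = 17.02 m.
Velocity heads: v₁²/2g = 2.74²/19.62 = 0.383 m; v₂²/2g = 1.16²/19.62 = 0.069 m.
Total head H = z₁ + ψ₁ + v₁²/2g = 77.57 + 17.02 + 0.383 = 94.97 m.
ψ₂ = H − z₂ − v₂²/2g = 94.97 − 82.66 − 0.069 = 12.24 m.
P₂ = ρgψ₂ = 1000 × 9.81 × 12.24 ≈ 120 kPa.

P₂ ≈ 120 kPa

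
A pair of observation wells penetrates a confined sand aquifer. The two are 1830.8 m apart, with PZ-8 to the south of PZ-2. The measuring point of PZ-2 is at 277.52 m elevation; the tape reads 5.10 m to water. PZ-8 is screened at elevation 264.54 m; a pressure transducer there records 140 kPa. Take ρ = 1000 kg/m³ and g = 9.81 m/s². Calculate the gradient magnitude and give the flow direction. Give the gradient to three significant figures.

Total head at PZ-2: h = 277.52 − 5.10 = 272.42 m.
Pressure head at PZ-8: ψ = P/(ρg) = 140×1000 / (1000 × 9.81) = 14.27 m.
Total head at PZ-8: h = z + ψ = 264.54 + 14.27 = 278.81 m.
Head difference: h(PZ-2) − h(PZ-8) = 272.42 − 278.81 = -6.39 m.
Hydraulic gradient: i = |Δh| / L = 6.39 / 1830.8 = 0.00349.
Flow is from higher to lower head: from PZ-8 toward PZ-2, i.e. toward the north.

i ≈ 0.00349; groundwater flows toward the north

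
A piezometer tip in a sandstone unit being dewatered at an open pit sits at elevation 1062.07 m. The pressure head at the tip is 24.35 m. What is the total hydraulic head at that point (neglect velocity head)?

h = z + ψ = 1062.07 + 24.35 = 1086.42 m.

h ≈ 1086.42 m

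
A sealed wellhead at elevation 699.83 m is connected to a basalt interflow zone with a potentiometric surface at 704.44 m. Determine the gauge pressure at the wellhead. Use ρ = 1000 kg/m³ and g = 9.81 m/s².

P ≈ 45.2 kPa

Head above the cap: Δh = 704.44 − 699.83 = 4.61 m.
P = ρgΔh = 1000 × 9.81 × 4.61 = 45224 Pa ≈ 45.2 kPa.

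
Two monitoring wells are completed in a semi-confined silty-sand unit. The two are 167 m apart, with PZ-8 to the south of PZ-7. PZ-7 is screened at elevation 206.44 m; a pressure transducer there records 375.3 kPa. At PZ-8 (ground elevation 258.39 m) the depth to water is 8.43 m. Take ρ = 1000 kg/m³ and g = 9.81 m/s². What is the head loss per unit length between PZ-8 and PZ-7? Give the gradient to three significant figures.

Pressure head at PZ-7: ψ = P/(ρg) = 375.3×1000 / (1000 × 9.81) = 38.26 m.
Total head at PZ-7: h = z + ψ = 206.44 + 38.26 = 244.70 m.
Total head at PZ-8: h = 258.39 − 8.43 = 249.96 m.
Head difference: h(PZ-7) − h(PZ-8) = 244.70 − 249.96 = -5.26 m.
Hydraulic gradient: i = |Δh| / L = 5.26 / 167 = 0.0315.

i ≈ 0.0315 m/m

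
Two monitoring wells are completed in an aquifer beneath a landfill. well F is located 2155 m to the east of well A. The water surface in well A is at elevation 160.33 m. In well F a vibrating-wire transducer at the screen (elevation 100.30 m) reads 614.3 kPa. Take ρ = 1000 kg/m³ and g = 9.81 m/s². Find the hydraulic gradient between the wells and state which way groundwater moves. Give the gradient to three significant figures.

Total head at well A: h = 160.33 m (water level in the piezometer is the total head).
Pressure head at well F: ψ = P/(ρg) = 614.3×1000 / (1000 × 9.81) = 62.62 m.
Total head at well F: h = z + ψ = 100.30 + 62.62 = 162.92 m.
Head difference: h(well A) − h(well F) = 160.33 − 162.92 = -2.59 m.
Hydraulic gradient: i = |Δh| / L = 2.59 / 2155 = 0.00120.
Flow is from higher to lower head: from well F toward well A, i.e. toward the west.

i ≈ 0.00120; groundwater flows toward the west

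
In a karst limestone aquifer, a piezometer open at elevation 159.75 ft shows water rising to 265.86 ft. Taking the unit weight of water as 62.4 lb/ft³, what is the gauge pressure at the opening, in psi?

P ≈ 46.0 psi

Pressure head ψ = h − z = 265.86 − 159.75 = 106.11 ft.
P = γ·ψ / 144 = 62.4 × 106.11 / 144 = 46.0 psi.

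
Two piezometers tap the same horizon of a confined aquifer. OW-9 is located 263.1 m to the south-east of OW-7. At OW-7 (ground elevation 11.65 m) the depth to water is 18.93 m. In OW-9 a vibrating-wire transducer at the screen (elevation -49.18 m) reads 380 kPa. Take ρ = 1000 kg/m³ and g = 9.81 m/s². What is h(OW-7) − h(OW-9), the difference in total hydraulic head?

Total head at OW-7: h = 11.65 − 18.93 = -7.28 m.
Pressure head at OW-9: ψ = P/(ρg) = 380×1000 / (1000 × 9.81) = 38.74 m.
Total head at OW-9: h = z + ψ = -49.18 + 38.74 = -10.44 m.
Head difference: h(OW-7) − h(OW-9) = -7.28 − (-10.44) = 3.16 m.

Δh ≈ 3.16 m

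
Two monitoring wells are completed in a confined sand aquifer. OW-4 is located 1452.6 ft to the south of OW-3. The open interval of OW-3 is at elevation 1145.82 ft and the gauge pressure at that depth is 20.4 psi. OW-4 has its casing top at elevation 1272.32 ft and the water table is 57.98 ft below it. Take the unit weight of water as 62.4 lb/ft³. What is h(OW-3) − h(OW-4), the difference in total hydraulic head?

Δh ≈ -21.44 ft

Pressure head at OW-3: ψ = 144·P/γ = 144 × 20.4 / 62.4 = 47.08 ft.
Total head at OW-3: h = z + ψ = 1145.82 + 47.08 = 1192.90 ft.
Total head at OW-4: h = 1272.32 − 57.98 = 1214.34 ft.
Head difference: h(OW-3) − h(OW-4) = 1192.90 − 1214.34 = -21.44 ft.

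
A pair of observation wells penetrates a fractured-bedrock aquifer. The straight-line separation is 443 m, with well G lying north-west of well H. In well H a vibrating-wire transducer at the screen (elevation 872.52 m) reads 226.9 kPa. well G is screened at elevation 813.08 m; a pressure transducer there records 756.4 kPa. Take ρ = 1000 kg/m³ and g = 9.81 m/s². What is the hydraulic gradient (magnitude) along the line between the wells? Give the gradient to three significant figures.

Pressure head at well H: ψ = P/(ρg) = 226.9×1000 / (1000 × 9.81) = 23.13 m.
Total head at well H: h = z + ψ = 872.52 + 23.13 = 895.65 m.
Pressure head at well G: ψ = P/(ρg) = 756.4×1000 / (1000 × 9.81) = 77.10 m.
Total head at well G: h = z + ψ = 813.08 + 77.10 = 890.18 m.
Head difference: h(well H) − h(well G) = 895.65 − 890.18 = 5.47 m.
Hydraulic gradient: i = |Δh| / L = 5.47 / 443 = 0.0123.

i ≈ 0.0123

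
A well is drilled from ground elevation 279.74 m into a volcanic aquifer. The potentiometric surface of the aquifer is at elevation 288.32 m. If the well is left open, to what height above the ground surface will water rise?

≈ 8.58 m above ground

Water rises to the potentiometric surface, so the rise above ground = 288.32 − 279.74 = 8.58 m.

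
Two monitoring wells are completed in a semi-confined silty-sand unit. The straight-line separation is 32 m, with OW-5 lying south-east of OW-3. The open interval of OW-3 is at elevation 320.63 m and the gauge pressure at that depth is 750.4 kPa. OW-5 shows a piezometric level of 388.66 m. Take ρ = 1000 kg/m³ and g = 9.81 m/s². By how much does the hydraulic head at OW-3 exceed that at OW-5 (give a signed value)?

Pressure head at OW-3: ψ = P/(ρg) = 750.4×1000 / (1000 × 9.81) = 76.49 m.
Total head at OW-3: h = z + ψ = 320.63 + 76.49 = 397.12 m.
Total head at OW-5: h = 388.66 m (water level in the piezometer is the total head).
Head difference: h(OW-3) − h(OW-5) = 397.12 − 388.66 = 8.46 m.

Δh ≈ 8.46 m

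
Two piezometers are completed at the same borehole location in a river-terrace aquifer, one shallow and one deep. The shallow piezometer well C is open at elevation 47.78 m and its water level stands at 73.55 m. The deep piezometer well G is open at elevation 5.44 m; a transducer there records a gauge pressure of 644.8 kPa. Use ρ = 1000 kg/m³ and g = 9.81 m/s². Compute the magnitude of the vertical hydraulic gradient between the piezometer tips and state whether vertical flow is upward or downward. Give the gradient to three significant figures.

|i_v| ≈ 0.0562; vertical flow is downward

Total head at well C: h = 73.55 m (water level in the standpipe).
Pressure head at well G: ψ = P/(ρg) = 644.8×1000 / (1000 × 9.81) = 65.73 m.
Total head at well G: h = z + ψ = 5.44 + 65.73 = 71.17 m.
Δh = h(well C) − h(well G) = 73.55 − 71.17 = 2.38 m.
Vertical separation Δz = 47.78 − 5.44 = 42.34 m.
|i_v| = |Δh| / Δz = 2.38 / 42.34 = 0.0562.
Head is higher in the shallow piezometer, so vertical flow is downward (recharge condition).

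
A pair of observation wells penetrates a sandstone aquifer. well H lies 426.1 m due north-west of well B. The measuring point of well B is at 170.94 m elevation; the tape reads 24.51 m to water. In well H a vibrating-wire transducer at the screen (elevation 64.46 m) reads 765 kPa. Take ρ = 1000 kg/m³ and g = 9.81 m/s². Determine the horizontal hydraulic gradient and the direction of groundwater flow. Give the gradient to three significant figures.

Total head at well B: h = 170.94 − 24.51 = 146.43 m.
Pressure head at well H: ψ = P/(ρg) = 765×1000 / (1000 × 9.81) = 77.98 m.
Total head at well H: h = z + ψ = 64.46 + 77.98 = 142.44 m.
Head difference: h(well B) − h(well H) = 146.43 − 142.44 = 3.99 m.
Hydraulic gradient: i = |Δh| / L = 3.99 / 426.1 = 0.00936.
Flow is from higher to lower head: from well B toward well H, i.e. toward the north-west.

i ≈ 0.00936; groundwater flows toward the north-west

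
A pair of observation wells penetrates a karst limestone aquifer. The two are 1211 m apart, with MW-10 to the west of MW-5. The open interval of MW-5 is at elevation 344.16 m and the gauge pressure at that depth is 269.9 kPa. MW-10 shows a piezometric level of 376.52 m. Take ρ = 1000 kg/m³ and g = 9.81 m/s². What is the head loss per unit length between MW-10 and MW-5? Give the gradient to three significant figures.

i ≈ 0.00400 m/m

Pressure head at MW-5: ψ = P/(ρg) = 269.9×1000 / (1000 × 9.81) = 27.51 m.
Total head at MW-5: h = z + ψ = 344.16 + 27.51 = 371.67 m.
Total head at MW-10: h = 376.52 m (water level in the piezometer is the total head).
Head difference: h(MW-5) − h(MW-10) = 371.67 − 376.52 = -4.85 m.
Hydraulic gradient: i = |Δh| / L = 4.85 / 1211 = 0.00400.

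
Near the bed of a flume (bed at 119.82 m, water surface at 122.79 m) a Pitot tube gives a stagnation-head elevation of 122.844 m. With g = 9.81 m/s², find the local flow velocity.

Near the bed, under hydrostatic conditions, the piezometric head (z + ψ) equals the free-surface elevation, 122.79 m.
Velocity head = total − piezometric = 122.844 − 122.79 = 0.054 m.
v = √(2g·h_v) = √(2 × 9.81 × 0.054) = 1.03 m/s.

v ≈ 1.03 m/s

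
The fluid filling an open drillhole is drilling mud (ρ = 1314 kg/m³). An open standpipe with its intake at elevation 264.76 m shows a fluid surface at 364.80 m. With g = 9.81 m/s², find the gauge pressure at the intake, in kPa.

Pressure head ψ = h − z = 364.80 − 264.76 = 100.04 m.
P = ρgψ = 1314 × 9.81 × 100.04 = 1289550 Pa ≈ 1290 kPa.

P ≈ 1290 kPa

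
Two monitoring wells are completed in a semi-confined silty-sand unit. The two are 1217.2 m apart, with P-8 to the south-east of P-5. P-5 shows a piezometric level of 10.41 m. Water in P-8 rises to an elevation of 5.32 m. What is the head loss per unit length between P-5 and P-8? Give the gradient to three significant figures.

i ≈ 0.00418 m/m

Total head at P-5: h = 10.41 m (water level in the piezometer is the total head).
Total head at P-8: h = 5.32 m (water level in the piezometer is the total head).
Head difference: h(P-5) − h(P-8) = 10.41 − 5.32 = 5.09 m.
Hydraulic gradient: i = |Δh| / L = 5.09 / 1217.2 = 0.00418.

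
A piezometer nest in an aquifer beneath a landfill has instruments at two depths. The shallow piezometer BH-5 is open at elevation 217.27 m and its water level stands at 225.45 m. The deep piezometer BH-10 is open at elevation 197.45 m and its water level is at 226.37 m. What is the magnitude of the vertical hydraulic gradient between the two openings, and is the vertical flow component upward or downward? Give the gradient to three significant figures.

|i_v| ≈ 0.0464; vertical flow is upward

Total head at BH-5: h = 225.45 m (water level in the standpipe).
Total head at BH-10: h = 226.37 m.
Δh = h(BH-5) − h(BH-10) = 225.45 − 226.37 = -0.92 m.
Vertical separation Δz = 217.27 − 197.45 = 19.82 m.
|i_v| = |Δh| / Δz = 0.92 / 19.82 = 0.0464.
Head is higher in the deep piezometer, so vertical flow is upward (discharge condition).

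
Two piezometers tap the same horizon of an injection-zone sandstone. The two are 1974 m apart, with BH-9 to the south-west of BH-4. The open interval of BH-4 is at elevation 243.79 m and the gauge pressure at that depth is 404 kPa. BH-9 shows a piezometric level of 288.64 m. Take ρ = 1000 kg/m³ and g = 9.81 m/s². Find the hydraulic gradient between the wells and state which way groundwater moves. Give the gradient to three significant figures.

i ≈ 0.00186; groundwater flows toward the north-east

Pressure head at BH-4: ψ = P/(ρg) = 404×1000 / (1000 × 9.81) = 41.18 m.
Total head at BH-4: h = z + ψ = 243.79 + 41.18 = 284.97 m.
Total head at BH-9: h = 288.64 m (water level in the piezometer is the total head).
Head difference: h(BH-4) − h(BH-9) = 284.97 − 288.64 = -3.67 m.
Hydraulic gradient: i = |Δh| / L = 3.67 / 1974 = 0.00186.
Flow is from higher to lower head: from BH-9 toward BH-4, i.e. toward the north-east.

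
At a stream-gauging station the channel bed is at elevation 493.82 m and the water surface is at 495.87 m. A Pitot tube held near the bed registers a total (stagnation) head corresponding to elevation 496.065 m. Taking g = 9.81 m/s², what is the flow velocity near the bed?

Near the bed, under hydrostatic conditions, the piezometric head (z + ψ) equals the free-surface elevation, 495.87 m.
Velocity head = total − piezometric = 496.065 − 495.87 = 0.195 m.
v = √(2g·h_v) = √(2 × 9.81 × 0.195) = 1.96 m/s.

v ≈ 1.96 m/s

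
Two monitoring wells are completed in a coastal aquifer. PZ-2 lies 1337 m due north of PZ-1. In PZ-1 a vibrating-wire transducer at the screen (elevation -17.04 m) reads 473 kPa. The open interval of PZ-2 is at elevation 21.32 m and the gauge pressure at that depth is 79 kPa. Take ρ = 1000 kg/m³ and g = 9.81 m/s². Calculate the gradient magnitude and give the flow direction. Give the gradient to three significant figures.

i ≈ 0.00135; groundwater flows toward the north

Pressure head at PZ-1: ψ = P/(ρg) = 473×1000 / (1000 × 9.81) = 48.22 m.
Total head at PZ-1: h = z + ψ = -17.04 + 48.22 = 31.18 m.
Pressure head at PZ-2: ψ = P/(ρg) = 79×1000 / (1000 × 9.81) = 8.05 m.
Total head at PZ-2: h = z + ψ = 21.32 + 8.05 = 29.37 m.
Head difference: h(PZ-1) − h(PZ-2) = 31.18 − 29.37 = 1.81 m.
Hydraulic gradient: i = |Δh| / L = 1.81 / 1337 = 0.00135.
Flow is from higher to lower head: from PZ-1 toward PZ-2, i.e. toward the north.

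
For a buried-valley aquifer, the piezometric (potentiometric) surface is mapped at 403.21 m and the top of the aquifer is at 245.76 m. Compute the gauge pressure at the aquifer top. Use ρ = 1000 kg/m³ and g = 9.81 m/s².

P ≈ 1540 kPa

Pressure head at the aquifer top: ψ = h − z = 403.21 − 245.76 = 157.45 m.
P = ρgψ = 1000 × 9.81 × 157.45 = 1544584 Pa ≈ 1540 kPa.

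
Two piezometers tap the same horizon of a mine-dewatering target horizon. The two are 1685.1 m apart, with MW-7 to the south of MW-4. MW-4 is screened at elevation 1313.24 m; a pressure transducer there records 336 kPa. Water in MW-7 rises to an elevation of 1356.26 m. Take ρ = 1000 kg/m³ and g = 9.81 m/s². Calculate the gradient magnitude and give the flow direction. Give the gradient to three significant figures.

Pressure head at MW-4: ψ = P/(ρg) = 336×1000 / (1000 × 9.81) = 34.25 m.
Total head at MW-4: h = z + ψ = 1313.24 + 34.25 = 1347.49 m.
Total head at MW-7: h = 1356.26 m (water level in the piezometer is the total head).
Head difference: h(MW-4) − h(MW-7) = 1347.49 − 1356.26 = -8.77 m.
Hydraulic gradient: i = |Δh| / L = 8.77 / 1685.1 = 0.00520.
Flow is from higher to lower head: from MW-7 toward MW-4, i.e. toward the north.

i ≈ 0.00520; groundwater flows toward the north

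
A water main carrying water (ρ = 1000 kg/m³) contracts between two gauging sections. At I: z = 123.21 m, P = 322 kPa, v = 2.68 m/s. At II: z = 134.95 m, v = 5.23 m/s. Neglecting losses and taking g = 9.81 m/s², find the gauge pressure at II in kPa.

P₂ ≈ 197 kPa

Pressure head at I: ψ₁ = P₁/(ρg) = 322×1000 / (1000 × 9.81) = 32.82 m.
Velocity heads: v₁²/2g = 2.68²/19.62 = 0.366 m; v₂²/2g = 5.23²/19.62 = 1.394 m.
Total head H = z₁ + ψ₁ + v₁²/2g = 123.21 + 32.82 + 0.366 = 156.40 m.
ψ₂ = H − z₂ − v₂²/2g = 156.40 − 134.95 − 1.394 = 20.06 m.
P₂ = ρgψ₂ = 1000 × 9.81 × 20.06 ≈ 197 kPa.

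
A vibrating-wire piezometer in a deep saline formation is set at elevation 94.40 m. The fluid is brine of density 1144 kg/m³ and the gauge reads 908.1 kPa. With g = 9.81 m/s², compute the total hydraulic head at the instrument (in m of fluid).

h ≈ 175.32 m

ψ = P/(ρg) = 908.1×1000 / (1144 × 9.81) = 80.92 m.
h = z + ψ = 94.40 + 80.92 = 175.32 m.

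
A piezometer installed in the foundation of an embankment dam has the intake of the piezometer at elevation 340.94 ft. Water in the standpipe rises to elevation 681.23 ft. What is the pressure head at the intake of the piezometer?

ψ ≈ 340.29 ft

Total head h = 681.23 ft (the water-surface elevation in the piezometer).
Pressure head ψ = h − z = 681.23 − 340.94 = 340.29 ft.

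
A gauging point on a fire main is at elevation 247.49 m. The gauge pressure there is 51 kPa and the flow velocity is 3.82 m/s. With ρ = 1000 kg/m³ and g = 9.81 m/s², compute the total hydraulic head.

h ≈ 253.43 m

Pressure head ψ = P/(ρg) = 51×1000 / (1000 × 9.81) = 5.20 m.
Velocity head = v²/(2g) = 3.82² / (2 × 9.81) = 0.744 m.
h = z + ψ + v²/(2g) = 247.49 + 5.20 + 0.744 = 253.43 m.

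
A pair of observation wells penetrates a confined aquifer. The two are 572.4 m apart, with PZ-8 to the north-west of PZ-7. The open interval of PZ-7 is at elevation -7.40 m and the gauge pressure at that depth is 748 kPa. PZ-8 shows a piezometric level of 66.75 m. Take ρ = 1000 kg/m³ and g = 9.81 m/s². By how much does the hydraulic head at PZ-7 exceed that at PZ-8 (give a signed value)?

Pressure head at PZ-7: ψ = P/(ρg) = 748×1000 / (1000 × 9.81) = 76.25 m.
Total head at PZ-7: h = z + ψ = -7.40 + 76.25 = 68.85 m.
Total head at PZ-8: h = 66.75 m (water level in the piezometer is the total head).
Head difference: h(PZ-7) − h(PZ-8) = 68.85 − 66.75 = 2.10 m.

Δh ≈ 2.10 m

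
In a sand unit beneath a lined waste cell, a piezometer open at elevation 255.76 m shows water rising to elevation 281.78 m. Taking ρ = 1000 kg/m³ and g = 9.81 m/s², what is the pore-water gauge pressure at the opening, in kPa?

Pressure head ψ = h − z = 281.78 − 255.76 = 26.02 m.
P = ρgψ = 1000 × 9.81 × 26.02 = 255256 Pa ≈ 255 kPa.

P ≈ 255 kPa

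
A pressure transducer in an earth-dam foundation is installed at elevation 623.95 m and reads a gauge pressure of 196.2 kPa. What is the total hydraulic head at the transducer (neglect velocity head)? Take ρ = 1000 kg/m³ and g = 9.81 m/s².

h ≈ 643.95 m

ψ = P/(ρg) = 196.2×1000 / (1000 × 9.81) = 20.00 m.
h = z + ψ = 623.95 + 20.00 = 643.95 m.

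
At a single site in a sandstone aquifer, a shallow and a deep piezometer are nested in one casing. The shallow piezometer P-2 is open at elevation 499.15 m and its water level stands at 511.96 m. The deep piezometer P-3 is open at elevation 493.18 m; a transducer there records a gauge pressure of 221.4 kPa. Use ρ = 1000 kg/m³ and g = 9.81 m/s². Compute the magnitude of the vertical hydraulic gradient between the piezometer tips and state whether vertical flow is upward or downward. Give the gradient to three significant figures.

Total head at P-2: h = 511.96 m (water level in the standpipe).
Pressure head at P-3: ψ = P/(ρg) = 221.4×1000 / (1000 × 9.81) = 22.57 m.
Total head at P-3: h = z + ψ = 493.18 + 22.57 = 515.75 m.
Δh = h(P-2) − h(P-3) = 511.96 − 515.75 = -3.79 m.
Vertical separation Δz = 499.15 − 493.18 = 5.97 m.
|i_v| = |Δh| / Δz = 3.79 / 5.97 = 0.635.
Head is higher in the deep piezometer, so vertical flow is upward (discharge condition).

|i_v| ≈ 0.635; vertical flow is upward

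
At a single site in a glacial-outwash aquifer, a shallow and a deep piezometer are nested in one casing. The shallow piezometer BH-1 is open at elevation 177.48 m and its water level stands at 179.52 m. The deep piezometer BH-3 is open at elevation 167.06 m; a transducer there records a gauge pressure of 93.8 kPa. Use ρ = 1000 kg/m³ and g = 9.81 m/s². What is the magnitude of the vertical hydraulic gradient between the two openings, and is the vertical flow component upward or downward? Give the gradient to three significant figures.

|i_v| ≈ 0.278; vertical flow is downward

Total head at BH-1: h = 179.52 m (water level in the standpipe).
Pressure head at BH-3: ψ = P/(ρg) = 93.8×1000 / (1000 × 9.81) = 9.56 m.
Total head at BH-3: h = z + ψ = 167.06 + 9.56 = 176.62 m.
Δh = h(BH-1) − h(BH-3) = 179.52 − 176.62 = 2.90 m.
Vertical separation Δz = 177.48 − 167.06 = 10.42 m.
|i_v| = |Δh| / Δz = 2.90 / 10.42 = 0.278.
Head is higher in the shallow piezometer, so vertical flow is downward (recharge condition).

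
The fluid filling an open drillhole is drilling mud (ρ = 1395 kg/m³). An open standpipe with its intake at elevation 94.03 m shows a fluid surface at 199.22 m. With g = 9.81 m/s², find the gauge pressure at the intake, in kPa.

P ≈ 1440 kPa

Pressure head ψ = h − z = 199.22 − 94.03 = 105.19 m.
P = ρgψ = 1395 × 9.81 × 105.19 = 1439520 Pa ≈ 1440 kPa.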